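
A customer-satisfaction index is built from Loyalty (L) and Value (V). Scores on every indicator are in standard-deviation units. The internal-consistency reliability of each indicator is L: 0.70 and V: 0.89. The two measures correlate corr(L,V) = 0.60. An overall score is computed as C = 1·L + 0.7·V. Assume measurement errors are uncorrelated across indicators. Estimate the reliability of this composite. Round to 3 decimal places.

0.848

Var(C) = 1 + 0.7² + 2·[0.7·0.60] = 1.49 + 0.84 = 2.33.
Because errors are independent across components, Cov(Tᵢ,Tⱼ) = Cov(Xᵢ,Xⱼ); the off-diagonal part of the true-score variance is the same as above.
True-score variance = [0.70 + 0.7²·0.89] + 0.84 = 1.1361 + 0.84 = 1.9761.
Reliability = 1.9761 / 2.33 = 0.848.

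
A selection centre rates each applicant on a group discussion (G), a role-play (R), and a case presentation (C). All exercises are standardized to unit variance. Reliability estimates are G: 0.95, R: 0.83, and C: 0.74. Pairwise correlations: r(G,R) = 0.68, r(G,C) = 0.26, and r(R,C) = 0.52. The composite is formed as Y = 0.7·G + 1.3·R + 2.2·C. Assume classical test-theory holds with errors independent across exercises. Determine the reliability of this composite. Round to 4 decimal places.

0.8695

Var(Y) = 0.7² + 1.3² + 2.2² + 2·[0.91·0.68 + 1.54·0.26 + 2.86·0.52] = 7.02 + 5.0128 = 12.0328.
Because errors are independent across components, Cov(Tᵢ,Tⱼ) = Cov(Xᵢ,Xⱼ); the off-diagonal part of the true-score variance is the same as above.
True-score variance = [0.7²·0.95 + 1.3²·0.83 + 2.2²·0.74] + 5.0128 = 5.4498 + 5.0128 = 10.4626.
Reliability = 10.4626 / 12.0328 = 0.8695.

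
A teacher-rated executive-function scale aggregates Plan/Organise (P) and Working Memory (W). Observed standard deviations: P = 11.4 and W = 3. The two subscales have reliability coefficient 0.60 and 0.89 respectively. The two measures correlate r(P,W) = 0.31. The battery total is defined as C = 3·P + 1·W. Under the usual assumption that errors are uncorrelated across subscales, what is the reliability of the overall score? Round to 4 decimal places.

Var(C) = 3²·11.4² + 3² + 2·[3·11.4·3·0.31] = 1178.64 + 63.612 = 1242.25.
Because errors are independent across components, Cov(Tᵢ,Tⱼ) = Cov(Xᵢ,Xⱼ); the off-diagonal part of the true-score variance is the same as above.
True-score variance = [3²·11.4²·0.60 + 3²·0.89] + 63.612 = 709.794 + 63.612 = 773.406.
Reliability = 773.406 / 1242.25 = 0.6226.

0.6226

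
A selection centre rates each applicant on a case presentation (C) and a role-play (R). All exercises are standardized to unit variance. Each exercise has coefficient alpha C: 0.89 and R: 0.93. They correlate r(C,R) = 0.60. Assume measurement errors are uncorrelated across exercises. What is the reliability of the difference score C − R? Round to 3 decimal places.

Var(C−R) = 1 + 1 − 2·0.60 = 2 − 1.2 = 0.8.
Under uncorrelated errors the observed covariances equal the true-score covariances, so only the own-variance terms attenuate.
True-score variance = [0.89 + 0.93] − 1.2 = 1.82 − 1.2 = 0.62.
Reliability = 0.62 / 0.8 = 0.775.

0.775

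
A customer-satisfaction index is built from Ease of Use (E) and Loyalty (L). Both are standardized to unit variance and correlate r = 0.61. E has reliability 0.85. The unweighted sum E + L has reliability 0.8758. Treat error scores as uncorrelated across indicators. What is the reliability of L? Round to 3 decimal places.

0.750

Var(E+L) = 2 + 2·0.61 = 3.220.
True-score variance = ρ_E + ρ_L + 2·0.61, so 0.8758 = (0.85 + ρ_L + 1.22) / 3.220.
ρ_L = 0.8758·3.220 − 0.85 − 1.22 = 0.750.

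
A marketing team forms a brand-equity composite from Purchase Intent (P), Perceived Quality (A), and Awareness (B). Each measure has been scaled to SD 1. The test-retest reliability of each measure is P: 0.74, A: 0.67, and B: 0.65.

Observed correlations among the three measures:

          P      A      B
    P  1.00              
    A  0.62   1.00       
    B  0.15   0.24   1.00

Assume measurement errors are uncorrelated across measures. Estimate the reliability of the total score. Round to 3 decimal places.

Var(P+A+B) = 3 + 2·[0.62 + 0.15 + 0.24] = 3 + 2.02 = 5.02.
Because errors are independent across components, Cov(Tᵢ,Tⱼ) = Cov(Xᵢ,Xⱼ); the off-diagonal part of the true-score variance is the same as above.
True-score variance = [0.74 + 0.67 + 0.65] + 2.02 = 2.06 + 2.02 = 4.08.
Reliability = 4.08 / 5.02 = 0.813.

0.813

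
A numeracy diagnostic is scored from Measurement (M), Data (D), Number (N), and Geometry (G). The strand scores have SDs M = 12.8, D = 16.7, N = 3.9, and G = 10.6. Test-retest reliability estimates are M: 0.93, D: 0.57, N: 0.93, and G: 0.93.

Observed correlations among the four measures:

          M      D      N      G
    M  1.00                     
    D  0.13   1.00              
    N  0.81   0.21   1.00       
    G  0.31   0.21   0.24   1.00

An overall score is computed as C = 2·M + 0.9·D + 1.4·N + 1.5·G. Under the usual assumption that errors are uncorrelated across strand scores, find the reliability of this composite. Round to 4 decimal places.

Var(C) = 2²·12.8² + 0.9²·16.7² + 1.4²·3.9² + 1.5²·10.6² + 2·[1.8·12.8·16.7·0.13 + 2.8·12.8·3.9·0.81 + 3·12.8·10.6·0.31 + 1.26·16.7·3.9·0.21 + 1.35·16.7·10.6·0.21 + 2.1·3.9·10.6·0.24] = 1163.88 + 755.349 = 1919.23.
With uncorrelated errors the cross-covariances are all true-score covariance, so they carry over unchanged; only the diagonal terms shrink to ρᵢσᵢ².
True-score variance = [2²·12.8²·0.93 + 0.9²·16.7²·0.57 + 1.4²·3.9²·0.93 + 1.5²·10.6²·0.93] + 755.349 = 1001.09 + 755.349 = 1756.44.
Reliability = 1756.44 / 1919.23 = 0.9152.

0.9152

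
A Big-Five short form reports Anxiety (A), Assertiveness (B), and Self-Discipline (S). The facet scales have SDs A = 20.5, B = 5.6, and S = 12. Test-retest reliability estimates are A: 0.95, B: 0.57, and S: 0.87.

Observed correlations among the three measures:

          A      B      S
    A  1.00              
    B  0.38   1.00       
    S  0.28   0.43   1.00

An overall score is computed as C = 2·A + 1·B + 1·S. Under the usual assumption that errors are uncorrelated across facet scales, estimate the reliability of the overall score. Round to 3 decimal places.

0.951

Var(C) = 2²·20.5² + 5.6² + 12² + 2·[2·20.5·5.6·0.38 + 2·20.5·12·0.28 + 5.6·12·0.43] = 1856.36 + 507.808 = 2364.17.
With uncorrelated errors the cross-covariances are all true-score covariance, so they carry over unchanged; only the diagonal terms shrink to ρᵢσᵢ².
True-score variance = [2²·20.5²·0.95 + 5.6²·0.57 + 12²·0.87] + 507.808 = 1740.11 + 507.808 = 2247.91.
Reliability = 2247.91 / 2364.17 = 0.951.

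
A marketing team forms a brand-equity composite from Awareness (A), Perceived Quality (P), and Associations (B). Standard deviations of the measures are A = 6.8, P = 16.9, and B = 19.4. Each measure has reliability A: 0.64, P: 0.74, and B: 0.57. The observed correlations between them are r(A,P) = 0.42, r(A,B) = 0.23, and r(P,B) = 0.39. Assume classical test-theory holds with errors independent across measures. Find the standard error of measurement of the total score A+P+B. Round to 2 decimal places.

Var(total) = 708.21 + 412.947 = 1121.16.
True-score variance = 455.47 + 412.947 = 868.417, so reliability = 0.7746.
Error variance = 1121.16 − 868.417 = 252.74; SEM = √252.74 = 15.90.

15.90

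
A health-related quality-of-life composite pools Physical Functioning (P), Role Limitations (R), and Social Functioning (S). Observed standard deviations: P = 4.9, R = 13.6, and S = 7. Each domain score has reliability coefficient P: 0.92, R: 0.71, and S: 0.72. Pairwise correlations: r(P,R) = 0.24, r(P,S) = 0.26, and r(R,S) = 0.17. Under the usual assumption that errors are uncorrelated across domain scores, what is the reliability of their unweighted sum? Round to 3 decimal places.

0.796

Var(P+R+S) = 4.9² + 13.6² + 7² + 2·[4.9·13.6·0.24 + 4.9·7·0.26 + 13.6·7·0.17] = 257.97 + 82.1912 = 340.161.
With uncorrelated errors the cross-covariances are all true-score covariance, so they carry over unchanged; only the diagonal terms shrink to ρᵢσᵢ².
True-score variance = [4.9²·0.92 + 13.6²·0.71 + 7²·0.72] + 82.1912 = 188.691 + 82.1912 = 270.882.
Reliability = 270.882 / 340.161 = 0.796.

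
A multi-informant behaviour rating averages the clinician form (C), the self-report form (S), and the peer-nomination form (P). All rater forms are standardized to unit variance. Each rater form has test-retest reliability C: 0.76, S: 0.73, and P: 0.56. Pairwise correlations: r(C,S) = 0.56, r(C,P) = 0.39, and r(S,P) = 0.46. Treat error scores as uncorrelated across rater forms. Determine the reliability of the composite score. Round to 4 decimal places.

Var(C+S+P) = 3 + 2·[0.56 + 0.39 + 0.46] = 3 + 2.82 = 5.82.
Under uncorrelated errors the observed covariances equal the true-score covariances, so only the own-variance terms attenuate.
True-score variance = [0.76 + 0.73 + 0.56] + 2.82 = 2.05 + 2.82 = 4.87.
Reliability = 4.87 / 5.82 = 0.8368.

0.8368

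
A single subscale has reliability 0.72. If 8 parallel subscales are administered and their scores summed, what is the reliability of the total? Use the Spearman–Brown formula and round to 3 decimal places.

0.954

ρ_k = kρ / (1 + (k−1)ρ) = 8·0.72 / (1 + 7·0.72) = 5.760 / 6.040 = 0.954.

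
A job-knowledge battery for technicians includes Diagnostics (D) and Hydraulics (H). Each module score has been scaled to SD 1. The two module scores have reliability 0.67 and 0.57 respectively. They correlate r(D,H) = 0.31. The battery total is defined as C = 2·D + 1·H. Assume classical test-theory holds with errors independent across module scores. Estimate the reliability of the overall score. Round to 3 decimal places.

0.720

Var(C) = 2² + 1 + 2·[2·0.31] = 5 + 1.24 = 6.24.
Because errors are independent across components, Cov(Tᵢ,Tⱼ) = Cov(Xᵢ,Xⱼ); the off-diagonal part of the true-score variance is the same as above.
True-score variance = [2²·0.67 + 0.57] + 1.24 = 3.25 + 1.24 = 4.49.
Reliability = 4.49 / 6.24 = 0.720.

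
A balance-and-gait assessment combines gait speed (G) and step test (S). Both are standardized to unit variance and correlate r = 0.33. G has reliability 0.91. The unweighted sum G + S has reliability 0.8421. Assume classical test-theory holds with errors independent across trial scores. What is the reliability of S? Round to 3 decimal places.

0.670

Var(G+S) = 2 + 2·0.33 = 2.660.
True-score variance = ρ_G + ρ_S + 2·0.33, so 0.8421 = (0.91 + ρ_S + 0.66) / 2.660.
ρ_S = 0.8421·2.660 − 0.91 − 0.66 = 0.670.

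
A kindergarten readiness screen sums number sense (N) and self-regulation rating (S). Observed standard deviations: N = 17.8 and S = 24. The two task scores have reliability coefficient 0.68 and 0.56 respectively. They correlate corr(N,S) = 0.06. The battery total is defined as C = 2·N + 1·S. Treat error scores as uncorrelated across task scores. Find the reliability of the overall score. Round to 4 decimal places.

0.6613

Var(C) = 2²·17.8² + 24² + 2·[2·17.8·24·0.06] = 1843.36 + 102.528 = 1945.89.
Because errors are independent across components, Cov(Tᵢ,Tⱼ) = Cov(Xᵢ,Xⱼ); the off-diagonal part of the true-score variance is the same as above.
True-score variance = [2²·17.8²·0.68 + 24²·0.56] + 102.528 = 1184.36 + 102.528 = 1286.89.
Reliability = 1286.89 / 1945.89 = 0.6613.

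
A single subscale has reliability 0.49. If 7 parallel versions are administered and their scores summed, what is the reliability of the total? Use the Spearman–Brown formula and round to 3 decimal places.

0.871

ρ_k = kρ / (1 + (k−1)ρ) = 7·0.49 / (1 + 6·0.49) = 3.430 / 3.940 = 0.871.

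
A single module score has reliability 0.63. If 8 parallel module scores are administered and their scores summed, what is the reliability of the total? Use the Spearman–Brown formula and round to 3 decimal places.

ρ_k = kρ / (1 + (k−1)ρ) = 8·0.63 / (1 + 7·0.63) = 5.040 / 5.410 = 0.932.

0.932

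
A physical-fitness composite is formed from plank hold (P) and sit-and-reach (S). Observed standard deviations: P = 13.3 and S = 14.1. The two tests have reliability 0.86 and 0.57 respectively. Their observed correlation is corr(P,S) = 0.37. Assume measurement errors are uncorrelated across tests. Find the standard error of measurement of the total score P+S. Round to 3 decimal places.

10.500

Var(total) = 375.7 + 138.772 = 514.472.
True-score variance = 265.447 + 138.772 = 404.219, so reliability = 0.7857.
Error variance = 514.472 − 404.219 = 110.253; SEM = √110.253 = 10.500.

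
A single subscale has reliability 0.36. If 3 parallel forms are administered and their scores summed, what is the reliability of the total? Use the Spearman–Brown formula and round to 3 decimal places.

ρ_k = kρ / (1 + (k−1)ρ) = 3·0.36 / (1 + 2·0.36) = 1.080 / 1.720 = 0.628.

0.628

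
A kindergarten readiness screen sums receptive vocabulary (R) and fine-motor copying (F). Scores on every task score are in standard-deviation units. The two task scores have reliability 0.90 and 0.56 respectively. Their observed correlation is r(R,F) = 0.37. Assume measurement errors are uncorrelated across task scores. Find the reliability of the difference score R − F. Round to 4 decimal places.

Var(R−F) = 1 + 1 − 2·0.37 = 2 − 0.74 = 1.26.
Because errors are independent across components, Cov(Tᵢ,Tⱼ) = Cov(Xᵢ,Xⱼ); the off-diagonal part of the true-score variance is the same as above.
True-score variance = [0.90 + 0.56] − 0.74 = 1.46 − 0.74 = 0.72.
Reliability = 0.72 / 1.26 = 0.5714.

0.5714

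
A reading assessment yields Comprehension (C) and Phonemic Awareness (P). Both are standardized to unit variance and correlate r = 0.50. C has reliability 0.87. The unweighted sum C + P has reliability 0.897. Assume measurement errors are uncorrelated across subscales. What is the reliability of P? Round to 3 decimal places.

0.821

Var(C+P) = 2 + 2·0.50 = 3.000.
True-score variance = ρ_C + ρ_P + 2·0.50, so 0.897 = (0.87 + ρ_P + 1.00) / 3.000.
ρ_P = 0.897·3.000 − 0.87 − 1.00 = 0.821.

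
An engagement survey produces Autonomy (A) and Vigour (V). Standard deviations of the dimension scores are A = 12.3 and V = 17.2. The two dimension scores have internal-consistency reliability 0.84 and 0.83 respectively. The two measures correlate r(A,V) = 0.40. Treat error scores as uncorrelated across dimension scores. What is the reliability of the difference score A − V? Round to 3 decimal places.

0.732

Var(A−V) = 12.3² + 17.2² − 2·12.3·17.2·0.40 = 447.13 − 169.248 = 277.882.
Because errors are independent across components, Cov(Tᵢ,Tⱼ) = Cov(Xᵢ,Xⱼ); the off-diagonal part of the true-score variance is the same as above.
True-score variance = [12.3²·0.84 + 17.2²·0.83] − 169.248 = 372.631 − 169.248 = 203.383.
Reliability = 203.383 / 277.882 = 0.732.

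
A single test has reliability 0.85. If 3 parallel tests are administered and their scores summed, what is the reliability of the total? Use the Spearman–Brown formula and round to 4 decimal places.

ρ_k = kρ / (1 + (k−1)ρ) = 3·0.85 / (1 + 2·0.85) = 2.550 / 2.700 = 0.9444.

0.9444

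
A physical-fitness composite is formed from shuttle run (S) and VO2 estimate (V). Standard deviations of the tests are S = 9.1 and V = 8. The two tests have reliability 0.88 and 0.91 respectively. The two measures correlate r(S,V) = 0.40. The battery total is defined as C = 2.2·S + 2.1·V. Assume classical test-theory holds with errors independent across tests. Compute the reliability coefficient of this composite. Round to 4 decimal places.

0.9228

Var(C) = 2.2²·9.1² + 2.1²·8² + 2·[4.62·9.1·8·0.40] = 683.04 + 269.069 = 952.109.
With uncorrelated errors the cross-covariances are all true-score covariance, so they carry over unchanged; only the diagonal terms shrink to ρᵢσᵢ².
True-score variance = [2.2²·9.1²·0.88 + 2.1²·8²·0.91] + 269.069 = 609.543 + 269.069 = 878.612.
Reliability = 878.612 / 952.109 = 0.9228.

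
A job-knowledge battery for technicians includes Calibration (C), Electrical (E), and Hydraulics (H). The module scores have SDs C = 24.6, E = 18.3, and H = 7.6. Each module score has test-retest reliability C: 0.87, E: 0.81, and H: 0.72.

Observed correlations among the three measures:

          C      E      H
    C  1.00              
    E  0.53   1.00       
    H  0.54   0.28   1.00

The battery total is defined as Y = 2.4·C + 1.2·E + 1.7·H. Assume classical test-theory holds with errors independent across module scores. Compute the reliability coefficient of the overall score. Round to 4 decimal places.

Var(Y) = 2.4²·24.6² + 1.2²·18.3² + 1.7²·7.6² + 2·[2.88·24.6·18.3·0.53 + 4.08·24.6·7.6·0.54 + 2.04·18.3·7.6·0.28] = 4134.89 + 2357.02 = 6491.9.
Under uncorrelated errors the observed covariances equal the true-score covariances, so only the own-variance terms attenuate.
True-score variance = [2.4²·24.6²·0.87 + 1.2²·18.3²·0.81 + 1.7²·7.6²·0.72] + 2357.02 = 3543.38 + 2357.02 = 5900.4.
Reliability = 5900.4 / 6491.9 = 0.9089.

0.9089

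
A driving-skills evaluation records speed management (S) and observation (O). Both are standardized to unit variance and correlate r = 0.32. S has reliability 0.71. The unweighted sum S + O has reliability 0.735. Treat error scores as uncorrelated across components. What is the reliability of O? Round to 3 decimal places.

0.590

Var(S+O) = 2 + 2·0.32 = 2.640.
True-score variance = ρ_S + ρ_O + 2·0.32, so 0.735 = (0.71 + ρ_O + 0.64) / 2.640.
ρ_O = 0.735·2.640 − 0.71 − 0.64 = 0.590.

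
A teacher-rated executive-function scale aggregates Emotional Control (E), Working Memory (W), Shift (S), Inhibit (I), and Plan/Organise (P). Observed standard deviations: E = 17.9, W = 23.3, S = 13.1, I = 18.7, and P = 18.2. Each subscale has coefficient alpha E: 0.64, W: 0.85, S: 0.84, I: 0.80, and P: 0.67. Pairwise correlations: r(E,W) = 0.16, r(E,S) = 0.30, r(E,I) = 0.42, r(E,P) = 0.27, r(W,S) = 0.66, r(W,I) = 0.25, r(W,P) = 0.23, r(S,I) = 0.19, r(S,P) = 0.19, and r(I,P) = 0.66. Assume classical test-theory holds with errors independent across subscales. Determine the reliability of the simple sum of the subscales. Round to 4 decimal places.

0.8964

Var(E+W+S+I+P) = 17.9² + 23.3² + 13.1² + 18.7² + 18.2² + 2·[17.9·23.3·0.16 + 17.9·13.1·0.30 + 17.9·18.7·0.42 + 17.9·18.2·0.27 + 23.3·13.1·0.66 + 23.3·18.7·0.25 + 23.3·18.2·0.23 + 13.1·18.7·0.19 + 13.1·18.2·0.19 + 18.7·18.2·0.66] = 1715.84 + 2180.01 = 3895.85.
Because errors are independent across components, Cov(Tᵢ,Tⱼ) = Cov(Xᵢ,Xⱼ); the off-diagonal part of the true-score variance is the same as above.
True-score variance = [17.9²·0.64 + 23.3²·0.85 + 13.1²·0.84 + 18.7²·0.80 + 18.2²·0.67] + 2180.01 = 1312.35 + 2180.01 = 3492.37.
Reliability = 3492.37 / 3895.85 = 0.8964.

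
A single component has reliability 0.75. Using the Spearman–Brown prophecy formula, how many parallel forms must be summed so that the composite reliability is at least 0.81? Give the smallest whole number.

2

k ≥ ρ*(1−ρ₁)/(ρ₁(1−ρ*)) = 0.81·0.25 / (0.75·0.19) = 1.421.
Smallest integer k = 2.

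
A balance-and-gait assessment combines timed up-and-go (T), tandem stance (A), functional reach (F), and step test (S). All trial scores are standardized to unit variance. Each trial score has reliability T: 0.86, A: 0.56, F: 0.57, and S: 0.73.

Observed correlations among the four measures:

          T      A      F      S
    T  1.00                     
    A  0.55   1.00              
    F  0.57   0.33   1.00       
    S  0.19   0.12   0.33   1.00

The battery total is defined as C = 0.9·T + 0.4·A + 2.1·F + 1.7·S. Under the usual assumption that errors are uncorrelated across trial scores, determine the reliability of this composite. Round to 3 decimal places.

Var(C) = 0.9² + 0.4² + 2.1² + 1.7² + 2·[0.36·0.55 + 1.89·0.57 + 1.53·0.19 + 0.84·0.33 + 0.68·0.12 + 3.57·0.33] = 8.27 + 6.2058 = 14.4758.
With uncorrelated errors the cross-covariances are all true-score covariance, so they carry over unchanged; only the diagonal terms shrink to ρᵢσᵢ².
True-score variance = [0.9²·0.86 + 0.4²·0.56 + 2.1²·0.57 + 1.7²·0.73] + 6.2058 = 5.4096 + 6.2058 = 11.6154.
Reliability = 11.6154 / 14.4758 = 0.802.

0.802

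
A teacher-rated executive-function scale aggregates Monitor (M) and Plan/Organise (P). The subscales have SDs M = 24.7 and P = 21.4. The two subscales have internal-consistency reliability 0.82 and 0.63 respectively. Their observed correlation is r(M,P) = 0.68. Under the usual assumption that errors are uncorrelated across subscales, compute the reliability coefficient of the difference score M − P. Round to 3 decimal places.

Var(M−P) = 24.7² + 21.4² − 2·24.7·21.4·0.68 = 1068.05 − 718.869 = 349.181.
Because errors are independent across components, Cov(Tᵢ,Tⱼ) = Cov(Xᵢ,Xⱼ); the off-diagonal part of the true-score variance is the same as above.
True-score variance = [24.7²·0.82 + 21.4²·0.63] − 718.869 = 788.789 − 718.869 = 69.9198.
Reliability = 69.9198 / 349.181 = 0.200.

0.200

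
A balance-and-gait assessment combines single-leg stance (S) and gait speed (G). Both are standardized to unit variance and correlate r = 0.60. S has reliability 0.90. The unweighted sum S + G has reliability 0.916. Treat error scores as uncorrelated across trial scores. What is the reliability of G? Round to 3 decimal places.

Var(S+G) = 2 + 2·0.60 = 3.200.
True-score variance = ρ_S + ρ_G + 2·0.60, so 0.916 = (0.90 + ρ_G + 1.20) / 3.200.
ρ_G = 0.916·3.200 − 0.90 − 1.20 = 0.831.

0.831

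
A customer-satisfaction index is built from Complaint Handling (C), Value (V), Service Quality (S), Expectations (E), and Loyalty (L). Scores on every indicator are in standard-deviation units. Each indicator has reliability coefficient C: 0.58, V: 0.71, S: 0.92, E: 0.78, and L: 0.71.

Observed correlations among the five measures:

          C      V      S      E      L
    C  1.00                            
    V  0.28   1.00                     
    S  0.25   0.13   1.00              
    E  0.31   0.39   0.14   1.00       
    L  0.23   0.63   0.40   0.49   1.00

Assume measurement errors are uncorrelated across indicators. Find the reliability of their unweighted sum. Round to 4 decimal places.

0.8870

Var(C+V+S+E+L) = 5 + 2·[0.28 + 0.25 + 0.31 + 0.23 + 0.13 + 0.39 + 0.63 + 0.14 + 0.40 + 0.49] = 5 + 6.5 = 11.5.
With uncorrelated errors the cross-covariances are all true-score covariance, so they carry over unchanged; only the diagonal terms shrink to ρᵢσᵢ².
True-score variance = [0.58 + 0.71 + 0.92 + 0.78 + 0.71] + 6.5 = 3.7 + 6.5 = 10.2.
Reliability = 10.2 / 11.5 = 0.8870.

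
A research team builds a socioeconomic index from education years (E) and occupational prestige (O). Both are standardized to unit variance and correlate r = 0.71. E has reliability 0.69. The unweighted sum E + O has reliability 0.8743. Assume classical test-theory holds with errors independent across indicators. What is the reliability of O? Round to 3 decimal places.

Var(E+O) = 2 + 2·0.71 = 3.420.
True-score variance = ρ_E + ρ_O + 2·0.71, so 0.8743 = (0.69 + ρ_O + 1.42) / 3.420.
ρ_O = 0.8743·3.420 − 0.69 − 1.42 = 0.880.

0.880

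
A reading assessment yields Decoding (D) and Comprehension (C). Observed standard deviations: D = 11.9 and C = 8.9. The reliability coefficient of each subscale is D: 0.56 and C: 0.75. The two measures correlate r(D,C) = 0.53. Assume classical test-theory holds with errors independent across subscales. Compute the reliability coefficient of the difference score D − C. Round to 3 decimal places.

Var(D−C) = 11.9² + 8.9² − 2·11.9·8.9·0.53 = 220.82 − 112.265 = 108.555.
Because errors are independent across components, Cov(Tᵢ,Tⱼ) = Cov(Xᵢ,Xⱼ); the off-diagonal part of the true-score variance is the same as above.
True-score variance = [11.9²·0.56 + 8.9²·0.75] − 112.265 = 138.709 − 112.265 = 26.4445.
Reliability = 26.4445 / 108.555 = 0.244.

0.244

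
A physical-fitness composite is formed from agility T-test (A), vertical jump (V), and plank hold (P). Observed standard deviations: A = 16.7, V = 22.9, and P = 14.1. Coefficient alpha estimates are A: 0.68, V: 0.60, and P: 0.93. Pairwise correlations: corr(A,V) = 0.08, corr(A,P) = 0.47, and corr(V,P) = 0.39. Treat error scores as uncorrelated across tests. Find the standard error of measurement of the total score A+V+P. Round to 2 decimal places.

17.69

Var(total) = 1002.11 + 534.385 = 1536.49.
True-score variance = 689.184 + 534.385 = 1223.57, so reliability = 0.7963.
Error variance = 1536.49 − 1223.57 = 312.926; SEM = √312.926 = 17.69.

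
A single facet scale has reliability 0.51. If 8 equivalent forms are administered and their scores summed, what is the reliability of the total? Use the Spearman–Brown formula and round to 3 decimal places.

0.893

ρ_k = kρ / (1 + (k−1)ρ) = 8·0.51 / (1 + 7·0.51) = 4.080 / 4.570 = 0.893.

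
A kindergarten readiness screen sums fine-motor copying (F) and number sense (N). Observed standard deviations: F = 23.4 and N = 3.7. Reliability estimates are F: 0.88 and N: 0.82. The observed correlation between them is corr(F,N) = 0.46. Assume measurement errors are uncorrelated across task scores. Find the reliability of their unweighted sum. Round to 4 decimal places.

Var(F+N) = 23.4² + 3.7² + 2·[23.4·3.7·0.46] = 561.25 + 79.6536 = 640.904.
With uncorrelated errors the cross-covariances are all true-score covariance, so they carry over unchanged; only the diagonal terms shrink to ρᵢσᵢ².
True-score variance = [23.4²·0.88 + 3.7²·0.82] + 79.6536 = 493.079 + 79.6536 = 572.732.
Reliability = 572.732 / 640.904 = 0.8936.

0.8936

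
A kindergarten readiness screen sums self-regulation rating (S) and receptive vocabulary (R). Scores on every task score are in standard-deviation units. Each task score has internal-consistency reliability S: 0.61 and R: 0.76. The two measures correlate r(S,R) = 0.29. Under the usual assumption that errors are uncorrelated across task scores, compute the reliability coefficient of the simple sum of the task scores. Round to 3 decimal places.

Var(S+R) = 2 + 2·[0.29] = 2 + 0.58 = 2.58.
With uncorrelated errors the cross-covariances are all true-score covariance, so they carry over unchanged; only the diagonal terms shrink to ρᵢσᵢ².
True-score variance = [0.61 + 0.76] + 0.58 = 1.37 + 0.58 = 1.95.
Reliability = 1.95 / 2.58 = 0.756.

0.756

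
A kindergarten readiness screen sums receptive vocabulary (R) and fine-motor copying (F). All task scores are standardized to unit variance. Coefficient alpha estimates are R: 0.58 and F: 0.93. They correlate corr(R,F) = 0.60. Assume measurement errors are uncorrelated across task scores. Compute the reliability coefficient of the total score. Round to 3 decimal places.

Var(R+F) = 2 + 2·[0.60] = 2 + 1.2 = 3.2.
Under uncorrelated errors the observed covariances equal the true-score covariances, so only the own-variance terms attenuate.
True-score variance = [0.58 + 0.93] + 1.2 = 1.51 + 1.2 = 2.71.
Reliability = 2.71 / 3.2 = 0.847.

0.847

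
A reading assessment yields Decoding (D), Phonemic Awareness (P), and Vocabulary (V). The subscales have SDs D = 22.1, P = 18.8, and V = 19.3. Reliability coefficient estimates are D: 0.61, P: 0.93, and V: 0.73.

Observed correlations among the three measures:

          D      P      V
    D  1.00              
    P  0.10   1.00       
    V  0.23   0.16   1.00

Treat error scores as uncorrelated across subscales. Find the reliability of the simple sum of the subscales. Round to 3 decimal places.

0.804

Var(D+P+V) = 22.1² + 18.8² + 19.3² + 2·[22.1·18.8·0.10 + 22.1·19.3·0.23 + 18.8·19.3·0.16] = 1214.34 + 395.409 = 1609.75.
Under uncorrelated errors the observed covariances equal the true-score covariances, so only the own-variance terms attenuate.
True-score variance = [22.1²·0.61 + 18.8²·0.93 + 19.3²·0.73] + 395.409 = 898.547 + 395.409 = 1293.96.
Reliability = 1293.96 / 1609.75 = 0.804.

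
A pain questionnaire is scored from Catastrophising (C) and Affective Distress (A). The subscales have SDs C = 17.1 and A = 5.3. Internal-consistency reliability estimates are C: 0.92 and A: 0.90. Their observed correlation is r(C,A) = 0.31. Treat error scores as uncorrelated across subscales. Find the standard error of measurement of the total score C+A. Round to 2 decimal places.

Var(total) = 320.5 + 56.1906 = 376.691.
True-score variance = 294.298 + 56.1906 = 350.489, so reliability = 0.9304.
Error variance = 376.691 − 350.489 = 26.2018; SEM = √26.2018 = 5.12.

5.12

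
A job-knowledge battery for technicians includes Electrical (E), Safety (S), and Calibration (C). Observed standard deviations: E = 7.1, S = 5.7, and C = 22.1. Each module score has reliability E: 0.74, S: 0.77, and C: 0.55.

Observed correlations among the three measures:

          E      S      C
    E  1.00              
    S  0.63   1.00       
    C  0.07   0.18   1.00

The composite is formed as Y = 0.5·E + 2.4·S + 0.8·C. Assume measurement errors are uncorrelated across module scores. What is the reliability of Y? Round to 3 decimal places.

0.721

Var(Y) = 0.5²·7.1² + 2.4²·5.7² + 0.8²·22.1² + 2·[1.2·7.1·5.7·0.63 + 0.4·7.1·22.1·0.07 + 1.92·5.7·22.1·0.18] = 512.327 + 157.048 = 669.375.
Because errors are independent across components, Cov(Tᵢ,Tⱼ) = Cov(Xᵢ,Xⱼ); the off-diagonal part of the true-score variance is the same as above.
True-score variance = [0.5²·7.1²·0.74 + 2.4²·5.7²·0.77 + 0.8²·22.1²·0.55] + 157.048 = 325.346 + 157.048 = 482.394.
Reliability = 482.394 / 669.375 = 0.721.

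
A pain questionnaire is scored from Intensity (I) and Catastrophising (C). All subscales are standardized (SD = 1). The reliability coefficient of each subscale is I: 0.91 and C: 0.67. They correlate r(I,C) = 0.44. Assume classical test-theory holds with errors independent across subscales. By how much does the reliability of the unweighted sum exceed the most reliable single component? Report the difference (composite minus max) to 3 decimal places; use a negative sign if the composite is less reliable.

Var(sum) = 2 + 0.88 = 2.88; true-score variance = 1.58 + 0.88 = 2.46; composite reliability = 0.8542.
Max component reliability = 0.9100.
Difference = 0.8542 − 0.9100 = -0.056.

-0.056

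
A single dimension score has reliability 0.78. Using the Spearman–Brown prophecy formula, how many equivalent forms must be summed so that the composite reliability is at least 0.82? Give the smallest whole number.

k ≥ ρ*(1−ρ₁)/(ρ₁(1−ρ*)) = 0.82·0.22 / (0.78·0.18) = 1.285.
Smallest integer k = 2.

2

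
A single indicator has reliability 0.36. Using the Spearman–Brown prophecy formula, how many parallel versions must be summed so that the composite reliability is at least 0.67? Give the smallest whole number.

k ≥ ρ*(1−ρ₁)/(ρ₁(1−ρ*)) = 0.67·0.64 / (0.36·0.33) = 3.609.
Smallest integer k = 4.

4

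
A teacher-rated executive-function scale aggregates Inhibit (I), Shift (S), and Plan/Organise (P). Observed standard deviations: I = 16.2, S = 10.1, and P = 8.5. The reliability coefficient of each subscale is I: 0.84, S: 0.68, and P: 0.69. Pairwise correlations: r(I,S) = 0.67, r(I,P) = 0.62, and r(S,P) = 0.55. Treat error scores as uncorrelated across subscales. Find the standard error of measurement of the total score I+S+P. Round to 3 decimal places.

9.850

Var(total) = 436.7 + 484.434 = 921.134.
True-score variance = 339.669 + 484.434 = 824.103, so reliability = 0.8947.
Error variance = 921.134 − 824.103 = 97.0311; SEM = √97.0311 = 9.850.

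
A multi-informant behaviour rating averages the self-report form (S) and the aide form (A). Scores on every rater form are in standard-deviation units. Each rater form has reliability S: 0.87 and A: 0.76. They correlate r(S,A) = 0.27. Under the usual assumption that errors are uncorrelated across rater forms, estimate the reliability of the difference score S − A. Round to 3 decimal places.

0.747

Var(S−A) = 1 + 1 − 2·0.27 = 2 − 0.54 = 1.46.
Under uncorrelated errors the observed covariances equal the true-score covariances, so only the own-variance terms attenuate.
True-score variance = [0.87 + 0.76] − 0.54 = 1.63 − 0.54 = 1.09.
Reliability = 1.09 / 1.46 = 0.747.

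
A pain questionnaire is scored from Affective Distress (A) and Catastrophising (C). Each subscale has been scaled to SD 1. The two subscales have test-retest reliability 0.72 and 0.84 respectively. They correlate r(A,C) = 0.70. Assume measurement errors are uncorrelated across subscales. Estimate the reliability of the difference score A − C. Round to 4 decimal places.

Var(A−C) = 1 + 1 − 2·0.70 = 2 − 1.4 = 0.6.
With uncorrelated errors the cross-covariances are all true-score covariance, so they carry over unchanged; only the diagonal terms shrink to ρᵢσᵢ².
True-score variance = [0.72 + 0.84] − 1.4 = 1.56 − 1.4 = 0.16.
Reliability = 0.16 / 0.6 = 0.2667.

0.2667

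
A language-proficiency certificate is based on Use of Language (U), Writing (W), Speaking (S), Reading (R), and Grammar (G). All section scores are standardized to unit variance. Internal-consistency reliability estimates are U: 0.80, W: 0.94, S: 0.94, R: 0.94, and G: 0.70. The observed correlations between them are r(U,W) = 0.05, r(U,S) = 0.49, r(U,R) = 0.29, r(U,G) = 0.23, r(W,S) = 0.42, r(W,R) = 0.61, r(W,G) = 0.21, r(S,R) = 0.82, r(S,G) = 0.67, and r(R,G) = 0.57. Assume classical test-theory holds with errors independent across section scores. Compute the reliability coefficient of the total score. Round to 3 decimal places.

0.950

Var(U+W+S+R+G) = 5 + 2·[0.05 + 0.49 + 0.29 + 0.23 + 0.42 + 0.61 + 0.21 + 0.82 + 0.67 + 0.57] = 5 + 8.72 = 13.72.
With uncorrelated errors the cross-covariances are all true-score covariance, so they carry over unchanged; only the diagonal terms shrink to ρᵢσᵢ².
True-score variance = [0.80 + 0.94 + 0.94 + 0.94 + 0.70] + 8.72 = 4.32 + 8.72 = 13.04.
Reliability = 13.04 / 13.72 = 0.950.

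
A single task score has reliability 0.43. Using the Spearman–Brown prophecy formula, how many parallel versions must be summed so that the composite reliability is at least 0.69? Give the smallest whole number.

k ≥ ρ*(1−ρ₁)/(ρ₁(1−ρ*)) = 0.69·0.57 / (0.43·0.31) = 2.950.
Smallest integer k = 3.

3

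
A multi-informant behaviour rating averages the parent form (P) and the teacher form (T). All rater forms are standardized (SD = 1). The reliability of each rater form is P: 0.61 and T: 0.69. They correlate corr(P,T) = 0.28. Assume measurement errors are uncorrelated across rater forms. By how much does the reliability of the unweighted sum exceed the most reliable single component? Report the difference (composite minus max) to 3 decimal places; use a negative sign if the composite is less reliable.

0.037

Var(sum) = 2 + 0.56 = 2.56; true-score variance = 1.3 + 0.56 = 1.86; composite reliability = 0.7266.
Max component reliability = 0.6900.
Difference = 0.7266 − 0.6900 = 0.037.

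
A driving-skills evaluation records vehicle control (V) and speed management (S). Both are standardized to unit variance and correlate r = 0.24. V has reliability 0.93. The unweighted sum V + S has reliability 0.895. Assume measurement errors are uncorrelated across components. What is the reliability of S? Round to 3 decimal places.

Var(V+S) = 2 + 2·0.24 = 2.480.
True-score variance = ρ_V + ρ_S + 2·0.24, so 0.895 = (0.93 + ρ_S + 0.48) / 2.480.
ρ_S = 0.895·2.480 − 0.93 − 0.48 = 0.810.

0.810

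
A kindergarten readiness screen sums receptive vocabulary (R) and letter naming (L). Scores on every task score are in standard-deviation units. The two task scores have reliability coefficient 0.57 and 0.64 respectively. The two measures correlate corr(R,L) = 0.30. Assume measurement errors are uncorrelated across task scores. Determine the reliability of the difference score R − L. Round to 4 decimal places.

Var(R−L) = 1 + 1 − 2·0.30 = 2 − 0.6 = 1.4.
With uncorrelated errors the cross-covariances are all true-score covariance, so they carry over unchanged; only the diagonal terms shrink to ρᵢσᵢ².
True-score variance = [0.57 + 0.64] − 0.6 = 1.21 − 0.6 = 0.61.
Reliability = 0.61 / 1.4 = 0.4357.

0.4357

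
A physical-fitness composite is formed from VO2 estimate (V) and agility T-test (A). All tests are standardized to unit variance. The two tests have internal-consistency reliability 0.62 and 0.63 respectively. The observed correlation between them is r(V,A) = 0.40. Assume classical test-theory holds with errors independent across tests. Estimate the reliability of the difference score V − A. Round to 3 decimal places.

0.375

Var(V−A) = 1 + 1 − 2·0.40 = 2 − 0.8 = 1.2.
With uncorrelated errors the cross-covariances are all true-score covariance, so they carry over unchanged; only the diagonal terms shrink to ρᵢσᵢ².
True-score variance = [0.62 + 0.63] − 0.8 = 1.25 − 0.8 = 0.45.
Reliability = 0.45 / 1.2 = 0.375.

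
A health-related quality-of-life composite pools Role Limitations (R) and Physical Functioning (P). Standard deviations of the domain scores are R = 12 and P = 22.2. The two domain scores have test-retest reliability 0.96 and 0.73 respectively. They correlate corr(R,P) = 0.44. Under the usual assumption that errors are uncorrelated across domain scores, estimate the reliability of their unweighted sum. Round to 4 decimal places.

Var(R+P) = 12² + 22.2² + 2·[12·22.2·0.44] = 636.84 + 234.432 = 871.272.
Under uncorrelated errors the observed covariances equal the true-score covariances, so only the own-variance terms attenuate.
True-score variance = [12²·0.96 + 22.2²·0.73] + 234.432 = 498.013 + 234.432 = 732.445.
Reliability = 732.445 / 871.272 = 0.8407.

0.8407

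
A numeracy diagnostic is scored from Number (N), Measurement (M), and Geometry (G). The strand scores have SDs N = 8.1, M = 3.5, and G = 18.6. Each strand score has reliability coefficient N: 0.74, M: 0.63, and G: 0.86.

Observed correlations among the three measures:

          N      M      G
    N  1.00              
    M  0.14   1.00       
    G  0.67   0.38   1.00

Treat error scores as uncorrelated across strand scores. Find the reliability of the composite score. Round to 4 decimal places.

Var(N+M+G) = 8.1² + 3.5² + 18.6² + 2·[8.1·3.5·0.14 + 8.1·18.6·0.67 + 3.5·18.6·0.38] = 423.82 + 259.298 = 683.118.
Under uncorrelated errors the observed covariances equal the true-score covariances, so only the own-variance terms attenuate.
True-score variance = [8.1²·0.74 + 3.5²·0.63 + 18.6²·0.86] + 259.298 = 353.795 + 259.298 = 613.093.
Reliability = 613.093 / 683.118 = 0.8975.

0.8975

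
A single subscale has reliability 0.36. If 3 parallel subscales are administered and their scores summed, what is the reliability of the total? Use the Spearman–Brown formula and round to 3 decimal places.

ρ_k = kρ / (1 + (k−1)ρ) = 3·0.36 / (1 + 2·0.36) = 1.080 / 1.720 = 0.628.

0.628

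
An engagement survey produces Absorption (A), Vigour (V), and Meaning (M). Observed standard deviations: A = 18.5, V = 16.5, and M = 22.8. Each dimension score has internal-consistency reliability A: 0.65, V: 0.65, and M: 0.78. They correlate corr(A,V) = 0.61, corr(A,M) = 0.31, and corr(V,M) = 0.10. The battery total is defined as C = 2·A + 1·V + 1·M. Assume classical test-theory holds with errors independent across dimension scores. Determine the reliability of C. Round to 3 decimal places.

Var(C) = 2²·18.5² + 16.5² + 22.8² + 2·[2·18.5·16.5·0.61 + 2·18.5·22.8·0.31 + 16.5·22.8·0.10] = 2161.09 + 1343.08 = 3504.17.
With uncorrelated errors the cross-covariances are all true-score covariance, so they carry over unchanged; only the diagonal terms shrink to ρᵢσᵢ².
True-score variance = [2²·18.5²·0.65 + 16.5²·0.65 + 22.8²·0.78] + 1343.08 = 1472.29 + 1343.08 = 2815.37.
Reliability = 2815.37 / 3504.17 = 0.803.

0.803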